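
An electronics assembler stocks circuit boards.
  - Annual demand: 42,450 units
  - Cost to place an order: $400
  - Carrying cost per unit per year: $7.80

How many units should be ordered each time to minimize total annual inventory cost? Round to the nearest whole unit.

2DS/H = 2·42,450·400/7.8 = 4,353,846.15
EOQ = √4,353,846.15 ≈ 2,086.59

2,087 units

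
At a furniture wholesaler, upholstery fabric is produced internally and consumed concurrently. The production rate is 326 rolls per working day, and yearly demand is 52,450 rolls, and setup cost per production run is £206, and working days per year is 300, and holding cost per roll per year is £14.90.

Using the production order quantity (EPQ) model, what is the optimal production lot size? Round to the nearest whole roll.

1,769 rolls

Daily demand d = 52,450/300 = 174.833; p = 326; 1 − d/p = 0.46370
EPQ = √(2DS / (H(1 − d/p)))
    = √(2 × 52,450 × 206 / (14.9 × 0.46370)) ≈ 1,768.52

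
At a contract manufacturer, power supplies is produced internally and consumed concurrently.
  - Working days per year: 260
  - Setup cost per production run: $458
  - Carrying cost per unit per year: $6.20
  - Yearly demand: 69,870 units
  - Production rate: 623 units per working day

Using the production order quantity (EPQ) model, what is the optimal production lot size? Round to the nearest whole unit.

d = 69,870/260 = 268.7308 units/day;  effective holding cost H(1 − d/p) = 6.2·(1 − 268.7308/623) = 3.52563
Q* = √(2DS / H_eff) = √(2·69,870·458 / 3.52563) ≈ 4,260.64

4,261 units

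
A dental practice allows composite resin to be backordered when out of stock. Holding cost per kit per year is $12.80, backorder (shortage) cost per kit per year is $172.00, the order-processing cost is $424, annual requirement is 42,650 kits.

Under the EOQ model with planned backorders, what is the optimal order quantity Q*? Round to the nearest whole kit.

1,742 kits

Basic EOQ = √(2·42,650·424/12.8) = 1,680.941
Backorder adjustment √((H+b)/b) = √((12.8+172)/172) = 1.0365
Q* = 1,680.941 × 1.0365 ≈ 1,742.37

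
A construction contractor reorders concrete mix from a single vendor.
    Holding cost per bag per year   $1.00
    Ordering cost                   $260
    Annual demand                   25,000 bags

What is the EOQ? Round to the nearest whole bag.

3,606 bags

2DS/H = 2·25,000·260/1 = 13,000,000.00
EOQ = √13,000,000.00 ≈ 3,605.55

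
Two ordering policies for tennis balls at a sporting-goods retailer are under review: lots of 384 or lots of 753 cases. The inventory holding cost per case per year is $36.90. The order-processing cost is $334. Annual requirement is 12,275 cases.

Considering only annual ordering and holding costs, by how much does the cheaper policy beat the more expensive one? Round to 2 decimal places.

$1,576.05

For each Q, cost = (D/Q)·S + (Q/2)·H.
TC(384) = (12,275/384)×334 + (384/2)×36.9 = $17,761.49
TC(753) = (12,275/753)×334 + (753/2)×36.9 = $19,337.54
Lots of 384 are cheaper by $1,576.05.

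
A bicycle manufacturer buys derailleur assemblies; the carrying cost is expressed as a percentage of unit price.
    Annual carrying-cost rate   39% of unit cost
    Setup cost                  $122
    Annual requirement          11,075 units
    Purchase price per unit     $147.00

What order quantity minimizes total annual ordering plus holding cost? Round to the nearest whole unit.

217 units

Holding cost per unit per year: H = 39% × $147 = $57.3300
2DS/H = 2·11,075·122/57.33 = 47,135.88
EOQ = √47,135.88 ≈ 217.11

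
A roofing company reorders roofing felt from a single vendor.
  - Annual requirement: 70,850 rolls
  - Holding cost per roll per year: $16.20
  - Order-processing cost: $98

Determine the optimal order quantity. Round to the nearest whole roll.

926 rolls

2DS/H = 2·70,850·98/16.2 = 857,197.53
EOQ = √857,197.53 ≈ 925.85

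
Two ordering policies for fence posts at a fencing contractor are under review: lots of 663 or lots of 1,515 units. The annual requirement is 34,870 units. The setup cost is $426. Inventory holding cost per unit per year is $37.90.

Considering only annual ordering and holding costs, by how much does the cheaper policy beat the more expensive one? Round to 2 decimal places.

$3,545.27

For each Q, cost = (D/Q)·S + (Q/2)·H.
TC(663) = (34,870/663)×426 + (663/2)×37.9 = $34,969.01
TC(1,515) = (34,870/1,515)×426 + (1,515/2)×37.9 = $38,514.28
Cheaper: Q = 663.  Difference = $3,545.27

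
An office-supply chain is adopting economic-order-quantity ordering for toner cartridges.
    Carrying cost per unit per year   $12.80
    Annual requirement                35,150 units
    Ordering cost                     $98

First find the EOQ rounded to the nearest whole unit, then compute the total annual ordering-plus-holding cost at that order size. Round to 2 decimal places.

Optimal lot size Q* = (2 × 35,150 × $98 / $12.8)^½ ≈ 733.64 → Q = 734 units
Orders/yr = 35,150/734 = 47.888; ordering cost = 47.888 × $98 = $4,693.05
Average inventory = 734/2 = 367; holding cost = 367 × $12.8 = $4,697.60
Total = $4,693.05 + $4,697.60 = $9,390.65

$9,390.65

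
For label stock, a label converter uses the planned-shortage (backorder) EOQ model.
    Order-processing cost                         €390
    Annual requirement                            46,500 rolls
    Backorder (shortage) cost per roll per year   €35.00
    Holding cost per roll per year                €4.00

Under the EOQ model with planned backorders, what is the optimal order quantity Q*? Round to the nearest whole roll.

3,179 rolls

Basic EOQ = √(2·46,500·390/4) = 3,011.229
Backorder adjustment √((H+b)/b) = √((4+35)/35) = 1.0556
Q* = 3,011.229 × 1.0556 ≈ 3,178.65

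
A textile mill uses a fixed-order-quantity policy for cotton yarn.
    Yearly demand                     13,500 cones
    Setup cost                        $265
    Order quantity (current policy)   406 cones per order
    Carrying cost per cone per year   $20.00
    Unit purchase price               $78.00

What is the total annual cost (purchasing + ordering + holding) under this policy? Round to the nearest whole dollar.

$1,065,872

Ordering: D/Q × S = 13,500/406 × $265 = $8,811.58
Holding:  Q/2 × H = 406/2 × $20 = $4,060.00
Purchase cost = D·C = 13,500 × 78 = $1,053,000.00
Total = $8,811.58 + $4,060.00 + $1,053,000.00 = $1,065,871.58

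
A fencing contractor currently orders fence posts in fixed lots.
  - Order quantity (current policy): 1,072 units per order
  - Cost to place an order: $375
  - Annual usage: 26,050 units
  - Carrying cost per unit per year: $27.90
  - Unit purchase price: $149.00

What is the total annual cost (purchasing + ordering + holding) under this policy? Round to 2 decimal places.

Annual ordering cost = (D/Q)·S = (26,050/1,072) × 375 = $9,112.64
Annual holding cost  = (Q/2)·H = (1,072/2) × 27.9 = $14,954.40
Purchase cost = D·C = 26,050 × 149 = $3,881,450.00
Total = $9,112.64 + $14,954.40 + $3,881,450.00 = $3,905,517.04

$3,905,517.04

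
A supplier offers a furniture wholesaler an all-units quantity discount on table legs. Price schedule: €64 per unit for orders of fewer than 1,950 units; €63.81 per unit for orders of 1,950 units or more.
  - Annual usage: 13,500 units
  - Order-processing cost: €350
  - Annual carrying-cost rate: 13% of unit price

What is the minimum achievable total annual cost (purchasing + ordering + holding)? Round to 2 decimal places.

€871,945.99

H₁ = 13%×€64 = €8.3200;  H₂ = 13%×€63.81 = €8.2953
EOQ₁ = √(2×13,500×350/8.3200) = 1,065.75  (< 1,950, feasible at tier 1)
EOQ₂ = √(2×13,500×350/8.2953) = 1,067.33  (< 1,950 → use Q = 1,950 at tier-2 price)
TC(tier 1 (EOQ₁), Q≈1,065.7) = €872,867.02
TC(tier 2, Q≈1,950.0) = €871,945.99
Minimum at tier 2: €871,945.99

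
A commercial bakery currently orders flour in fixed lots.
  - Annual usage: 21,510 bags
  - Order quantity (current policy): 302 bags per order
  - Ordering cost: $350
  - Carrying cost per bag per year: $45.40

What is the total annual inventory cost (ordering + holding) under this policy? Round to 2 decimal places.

Orders/yr = 21,510/302 = 71.225; ordering cost = 71.225 × $350 = $24,928.81
Average inventory = 302/2 = 151; holding cost = 151 × $45.4 = $6,855.40
Total = $24,928.81 + $6,855.40 = $31,784.21

$31,784.21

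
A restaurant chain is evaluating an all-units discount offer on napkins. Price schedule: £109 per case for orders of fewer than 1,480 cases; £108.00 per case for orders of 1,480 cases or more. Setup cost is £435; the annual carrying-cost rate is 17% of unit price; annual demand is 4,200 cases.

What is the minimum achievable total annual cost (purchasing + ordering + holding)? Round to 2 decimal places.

H₁ = 17%×£109 = £18.5300;  H₂ = 17%×£108.00 = £18.3600
EOQ₁ = √(2×4,200×435/18.5300) = 444.07  (< 1,480, feasible at tier 1)
EOQ₂ = √(2×4,200×435/18.3600) = 446.12  (< 1,480 → use Q = 1,480 at tier-2 price)
TC(tier 1 (EOQ₁), Q≈444.1) = £466,028.52
TC(tier 2, Q≈1,480.0) = £468,420.86
Minimum at tier 1 (EOQ₁): £466,028.52

£466,028.52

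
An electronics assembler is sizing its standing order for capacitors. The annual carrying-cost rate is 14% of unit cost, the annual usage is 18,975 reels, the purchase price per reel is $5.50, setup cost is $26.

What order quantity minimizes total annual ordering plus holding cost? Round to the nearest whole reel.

Holding cost per reel per year: H = 14% × $5.5 = $0.7700
Optimal lot size Q* = (2 × 18,975 × $26 / $0.77)^½ ≈ 1,132.00

1,132 reels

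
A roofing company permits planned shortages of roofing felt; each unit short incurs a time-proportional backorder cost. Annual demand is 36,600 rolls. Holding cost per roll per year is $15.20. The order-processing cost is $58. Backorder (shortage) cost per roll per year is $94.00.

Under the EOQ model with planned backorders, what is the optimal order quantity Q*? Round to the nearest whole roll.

Basic EOQ = √(2·36,600·58/15.2) = 528.503
Backorder adjustment √((H+b)/b) = √((15.2+94)/94) = 1.0778
Q* = 528.503 × 1.0778 ≈ 569.63

570 rolls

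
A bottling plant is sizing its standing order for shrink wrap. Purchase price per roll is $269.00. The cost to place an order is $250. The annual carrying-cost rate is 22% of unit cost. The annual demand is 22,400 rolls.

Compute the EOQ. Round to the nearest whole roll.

Holding cost per roll per year: H = 22% × $269 = $59.1800
Q* = √(2·D·S / H) = √(2·22,400·250 / 59.18) = √189,253.1 ≈ 435.03

435 rolls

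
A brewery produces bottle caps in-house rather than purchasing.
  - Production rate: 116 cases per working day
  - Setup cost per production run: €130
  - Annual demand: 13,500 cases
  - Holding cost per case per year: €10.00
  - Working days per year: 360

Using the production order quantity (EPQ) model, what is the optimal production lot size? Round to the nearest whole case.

720 cases

d = 13,500/360 = 37.5000 cases/day;  effective holding cost H(1 − d/p) = 10·(1 − 37.5000/116) = 6.76724
Q* = √(2DS / H_eff) = √(2·13,500·130 / 6.76724) ≈ 720.19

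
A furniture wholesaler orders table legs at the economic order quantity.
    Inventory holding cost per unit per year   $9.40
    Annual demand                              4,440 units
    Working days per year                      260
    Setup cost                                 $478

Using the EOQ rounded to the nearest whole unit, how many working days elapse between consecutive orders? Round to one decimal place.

EOQ = √(2DS/H) = √(2 × 4,440 × 478 / 9.4)
    = √(451,557.45) ≈ 671.98 → Q = 672 units
Cycle time = (working days × Q)/D = (260 × 672) / 4,440 = 39.351 days

39.4 days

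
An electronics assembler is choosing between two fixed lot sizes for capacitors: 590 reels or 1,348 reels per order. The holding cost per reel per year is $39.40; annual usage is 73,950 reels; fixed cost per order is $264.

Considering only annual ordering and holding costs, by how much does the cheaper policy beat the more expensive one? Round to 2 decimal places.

$3,674.10

Annual cost at Q: ordering D·S/Q plus holding Q·H/2.
TC(590) = (73,950/590)×264 + (590/2)×39.4 = $44,712.49
TC(1,348) = (73,950/1,348)×264 + (1,348/2)×39.4 = $41,038.39
Lots of 1,348 are cheaper by $3,674.10.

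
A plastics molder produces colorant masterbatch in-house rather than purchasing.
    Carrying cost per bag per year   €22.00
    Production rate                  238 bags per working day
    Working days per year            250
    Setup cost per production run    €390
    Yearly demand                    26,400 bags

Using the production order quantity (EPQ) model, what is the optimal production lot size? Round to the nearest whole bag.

d = 26,400/250 = 105.6000 bags/day;  effective holding cost H(1 − d/p) = 22·(1 − 105.6000/238) = 12.23866
Q* = √(2DS / H_eff) = √(2·26,400·390 / 12.23866) ≈ 1,297.13

1,297 bags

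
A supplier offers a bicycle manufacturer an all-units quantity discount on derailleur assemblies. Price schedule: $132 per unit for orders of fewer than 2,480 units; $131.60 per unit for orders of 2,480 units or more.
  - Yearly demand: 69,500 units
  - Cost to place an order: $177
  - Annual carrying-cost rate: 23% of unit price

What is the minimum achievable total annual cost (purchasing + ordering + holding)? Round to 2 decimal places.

H₁ = 23%×$132 = $30.3600;  H₂ = 23%×$131.60 = $30.2680
EOQ₁ = √(2×69,500×177/30.3600) = 900.21  (< 2,480, feasible at tier 1)
EOQ₂ = √(2×69,500×177/30.2680) = 901.58  (< 2,480 → use Q = 2,480 at tier-2 price)
TC(tier 1 (EOQ₁), Q≈900.2) = $9,201,330.33
TC(tier 2, Q≈2,480.0) = $9,188,692.60
Minimum at tier 2: $9,188,692.60

$9,188,692.60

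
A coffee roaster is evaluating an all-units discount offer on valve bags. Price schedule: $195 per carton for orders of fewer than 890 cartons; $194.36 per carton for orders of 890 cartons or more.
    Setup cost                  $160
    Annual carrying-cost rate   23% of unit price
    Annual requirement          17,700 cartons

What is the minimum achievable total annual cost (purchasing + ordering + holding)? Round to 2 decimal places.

H₁ = 23%×$195 = $44.8500;  H₂ = 23%×$194.36 = $44.7028
EOQ₁ = √(2×17,700×160/44.8500) = 355.37  (< 890, feasible at tier 1)
EOQ₂ = √(2×17,700×160/44.7028) = 355.95  (< 890 → use Q = 890 at tier-2 price)
TC(tier 1 (EOQ₁), Q≈355.4) = $3,467,438.33
TC(tier 2, Q≈890.0) = $3,463,246.77
Minimum at tier 2: $3,463,246.77

$3,463,246.77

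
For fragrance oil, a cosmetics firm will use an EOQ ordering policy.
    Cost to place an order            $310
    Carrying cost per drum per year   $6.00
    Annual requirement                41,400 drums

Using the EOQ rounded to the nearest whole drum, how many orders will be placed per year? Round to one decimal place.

EOQ = √(2DS/H) = √(2 × 41,400 × 310 / 6)
    = √(4,278,000.00) ≈ 2,068.33 → Q = 2,068
N = D/Q = 41,400/2,068 ≈ 20.019 orders/yr

20.0 orders per year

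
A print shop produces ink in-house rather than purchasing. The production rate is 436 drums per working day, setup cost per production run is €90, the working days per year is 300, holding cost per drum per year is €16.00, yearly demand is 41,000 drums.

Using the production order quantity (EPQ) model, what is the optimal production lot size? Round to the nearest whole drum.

820 drums

Daily demand d = 41,000/300 = 136.667; p = 436; 1 − d/p = 0.68654
EPQ = √(2DS / (H(1 − d/p)))
    = √(2 × 41,000 × 90 / (16 × 0.68654)) ≈ 819.66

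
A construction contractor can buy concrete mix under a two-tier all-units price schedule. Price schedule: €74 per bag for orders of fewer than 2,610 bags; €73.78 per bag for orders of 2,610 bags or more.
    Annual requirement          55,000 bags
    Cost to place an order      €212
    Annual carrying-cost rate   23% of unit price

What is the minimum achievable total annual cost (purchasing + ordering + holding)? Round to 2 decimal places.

H₁ = 23%×€74 = €17.0200;  H₂ = 23%×€73.78 = €16.9694
EOQ₁ = √(2×55,000×212/17.0200) = 1,170.54  (< 2,610, feasible at tier 1)
EOQ₂ = √(2×55,000×212/16.9694) = 1,172.28  (< 2,610 → use Q = 2,610 at tier-2 price)
TC(tier 1 (EOQ₁), Q≈1,170.5) = €4,089,922.51
TC(tier 2, Q≈2,610.0) = €4,084,512.50
Minimum at tier 2: €4,084,512.50

€4,084,512.50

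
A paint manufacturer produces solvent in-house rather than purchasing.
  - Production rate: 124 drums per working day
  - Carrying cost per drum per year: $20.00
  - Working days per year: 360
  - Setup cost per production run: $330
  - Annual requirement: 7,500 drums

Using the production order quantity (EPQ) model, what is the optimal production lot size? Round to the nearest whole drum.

Daily demand d = 7,500/360 = 20.833; p = 124; 1 − d/p = 0.83199
EPQ = √(2DS / (H(1 − d/p)))
    = √(2 × 7,500 × 330 / (20 × 0.83199)) ≈ 545.42

545 drums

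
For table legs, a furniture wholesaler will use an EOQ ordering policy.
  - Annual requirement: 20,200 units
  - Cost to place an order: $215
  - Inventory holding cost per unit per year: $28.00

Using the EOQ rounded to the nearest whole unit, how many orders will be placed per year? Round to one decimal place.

36.3 orders per year

Q* = √(2·D·S / H) = √(2·20,200·215 / 28) = √310,214.3 ≈ 556.97 → Q = 557
Orders per year = D/Q = 20,200 / 557 = 36.266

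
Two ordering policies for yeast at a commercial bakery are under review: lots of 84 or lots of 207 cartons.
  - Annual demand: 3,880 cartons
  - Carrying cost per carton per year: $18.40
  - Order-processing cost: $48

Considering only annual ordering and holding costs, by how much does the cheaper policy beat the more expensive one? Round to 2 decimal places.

$185.83

For each Q, cost = (D/Q)·S + (Q/2)·H.
TC(84) = (3,880/84)×48 + (84/2)×18.4 = $2,989.94
TC(207) = (3,880/207)×48 + (207/2)×18.4 = $2,804.11
|ΔTC| = |$2,989.94 − $2,804.11| = $185.83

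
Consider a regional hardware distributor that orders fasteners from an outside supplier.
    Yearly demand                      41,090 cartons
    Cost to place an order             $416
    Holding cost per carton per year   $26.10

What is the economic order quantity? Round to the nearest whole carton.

1,144 cartons

EOQ = √(2DS/H) = √(2 × 41,090 × 416 / 26.1)
    = √(1,309,842.15) ≈ 1,144.48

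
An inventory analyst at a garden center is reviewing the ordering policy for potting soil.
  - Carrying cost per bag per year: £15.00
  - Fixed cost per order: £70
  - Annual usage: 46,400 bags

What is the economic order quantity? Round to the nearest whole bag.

EOQ = √(2DS/H) = √(2 × 46,400 × 70 / 15)
    = √(433,066.67) ≈ 658.08

658 bags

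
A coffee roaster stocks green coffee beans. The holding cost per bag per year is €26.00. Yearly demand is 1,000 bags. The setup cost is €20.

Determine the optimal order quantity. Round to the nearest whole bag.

39 bags

EOQ = √(2DS/H) = √(2 × 1,000 × 20 / 26)
    = √(1,538.46) ≈ 39.22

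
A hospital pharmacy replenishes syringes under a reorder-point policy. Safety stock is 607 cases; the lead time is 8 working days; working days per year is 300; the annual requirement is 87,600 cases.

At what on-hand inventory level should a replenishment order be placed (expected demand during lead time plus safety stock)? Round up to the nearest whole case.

Daily demand d = 87,600 / 300 = 292.000 cases/day
Demand during lead time = 292.000 × 8 = 2,336.00
Reorder point = 2,336.00 + 607 = 2,943.00 → round up

2,943 cases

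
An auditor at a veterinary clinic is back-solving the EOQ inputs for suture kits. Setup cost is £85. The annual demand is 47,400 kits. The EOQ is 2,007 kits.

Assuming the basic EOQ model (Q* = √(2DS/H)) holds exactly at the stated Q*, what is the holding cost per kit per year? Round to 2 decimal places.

EOQ relation: Q² = 2DS/H, so rearrange for the unknown.
H = 2DS / Q² = 2 × 47,400 × 85 / 2,007² = 2.0005

£2.00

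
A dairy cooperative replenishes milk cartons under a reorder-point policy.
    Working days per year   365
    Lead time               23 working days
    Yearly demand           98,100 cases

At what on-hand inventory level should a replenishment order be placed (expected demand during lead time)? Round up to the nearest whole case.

6,182 cases

Daily demand d = 98,100 / 365 = 268.767 cases/day
Demand during lead time = 268.767 × 23 = 6,181.64
Reorder point = 6,181.64 → round up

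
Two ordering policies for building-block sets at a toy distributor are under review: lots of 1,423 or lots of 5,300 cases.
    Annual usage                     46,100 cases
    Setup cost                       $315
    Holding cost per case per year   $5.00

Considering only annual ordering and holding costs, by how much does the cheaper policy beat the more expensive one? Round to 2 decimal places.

TC(Q) = (D/Q)S + (Q/2)H
TC(1,423) = (46,100/1,423)×315 + (1,423/2)×5 = $13,762.35
TC(5,300) = (46,100/5,300)×315 + (5,300/2)×5 = $15,989.91
Lots of 1,423 are cheaper by $2,227.56.

$2,227.56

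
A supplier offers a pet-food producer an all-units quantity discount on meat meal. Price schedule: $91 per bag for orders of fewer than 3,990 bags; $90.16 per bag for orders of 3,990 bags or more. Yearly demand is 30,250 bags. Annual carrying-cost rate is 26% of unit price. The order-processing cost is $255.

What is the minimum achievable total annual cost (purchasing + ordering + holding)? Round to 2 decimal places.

H₁ = 26%×$91 = $23.6600;  H₂ = 26%×$90.16 = $23.4416
EOQ₁ = √(2×30,250×255/23.6600) = 807.50  (< 3,990, feasible at tier 1)
EOQ₂ = √(2×30,250×255/23.4416) = 811.25  (< 3,990 → use Q = 3,990 at tier-2 price)
TC(tier 1 (EOQ₁), Q≈807.5) = $2,771,855.36
TC(tier 2, Q≈3,990.0) = $2,776,039.26
Minimum at tier 1 (EOQ₁): $2,771,855.36

$2,771,855.36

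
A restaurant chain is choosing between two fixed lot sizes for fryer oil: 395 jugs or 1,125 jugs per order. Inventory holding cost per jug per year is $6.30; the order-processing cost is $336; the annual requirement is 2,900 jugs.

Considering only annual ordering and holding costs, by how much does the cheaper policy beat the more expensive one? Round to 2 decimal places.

$698.80

TC(Q) = (D/Q)S + (Q/2)H
TC(395) = (2,900/395)×336 + (395/2)×6.3 = $3,711.09
TC(1,125) = (2,900/1,125)×336 + (1,125/2)×6.3 = $4,409.88
|ΔTC| = |$3,711.09 − $4,409.88| = $698.80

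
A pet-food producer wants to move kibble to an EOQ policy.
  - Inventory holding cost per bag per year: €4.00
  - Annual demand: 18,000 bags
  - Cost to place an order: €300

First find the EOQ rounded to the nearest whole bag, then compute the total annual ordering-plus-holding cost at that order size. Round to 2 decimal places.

2DS/H = 2·18,000·300/4 = 2,700,000.00
EOQ = √2,700,000.00 ≈ 1,643.17 → Q = 1,643 bags
Ordering: D/Q × S = 18,000/1,643 × €300 = €3,286.67
Holding:  Q/2 × H = 1,643/2 × €4 = €3,286.00
Total = €3,286.67 + €3,286.00 = €6,572.67

€6,572.67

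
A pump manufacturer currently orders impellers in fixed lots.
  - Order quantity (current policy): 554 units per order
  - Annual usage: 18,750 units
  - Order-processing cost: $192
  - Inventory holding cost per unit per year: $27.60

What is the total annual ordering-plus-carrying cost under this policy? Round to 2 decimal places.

$14,143.39

Annual ordering cost = (D/Q)·S = (18,750/554) × 192 = $6,498.19
Annual holding cost  = (Q/2)·H = (554/2) × 27.6 = $7,645.20
Total = $6,498.19 + $7,645.20 = $14,143.39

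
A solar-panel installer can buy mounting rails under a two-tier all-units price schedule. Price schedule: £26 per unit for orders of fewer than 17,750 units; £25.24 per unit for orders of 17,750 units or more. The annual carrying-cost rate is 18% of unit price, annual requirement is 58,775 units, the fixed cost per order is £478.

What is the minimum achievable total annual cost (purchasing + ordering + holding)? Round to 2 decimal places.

H₁ = 18%×£26 = £4.6800;  H₂ = 18%×£25.24 = £4.5432
EOQ₁ = √(2×58,775×478/4.6800) = 3,464.99  (< 17,750, feasible at tier 1)
EOQ₂ = √(2×58,775×478/4.5432) = 3,516.77  (< 17,750 → use Q = 17,750 at tier-2 price)
TC(tier 1 (EOQ₁), Q≈3,465.0) = £1,544,366.17
TC(tier 2, Q≈17,750.0) = £1,525,384.69
Minimum at tier 2: £1,525,384.69

£1,525,384.69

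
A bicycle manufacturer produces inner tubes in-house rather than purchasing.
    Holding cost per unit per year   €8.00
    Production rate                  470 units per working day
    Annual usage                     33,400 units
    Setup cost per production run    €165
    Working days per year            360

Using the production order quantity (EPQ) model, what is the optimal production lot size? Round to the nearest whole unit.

1,310 units

Daily demand d = 33,400/360 = 92.778; p = 470; 1 − d/p = 0.80260
EPQ = √(2DS / (H(1 − d/p)))
    = √(2 × 33,400 × 165 / (8 × 0.80260)) ≈ 1,310.19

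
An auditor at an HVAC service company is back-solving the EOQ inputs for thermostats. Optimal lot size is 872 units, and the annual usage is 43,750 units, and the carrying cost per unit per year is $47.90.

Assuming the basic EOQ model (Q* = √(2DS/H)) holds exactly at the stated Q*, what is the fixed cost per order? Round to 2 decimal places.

EOQ relation: Q² = 2DS/H, so rearrange for the unknown.
S = Q²H / (2D) = 872² × 47.9 / (2 × 43,750) = 416.2559

$416.26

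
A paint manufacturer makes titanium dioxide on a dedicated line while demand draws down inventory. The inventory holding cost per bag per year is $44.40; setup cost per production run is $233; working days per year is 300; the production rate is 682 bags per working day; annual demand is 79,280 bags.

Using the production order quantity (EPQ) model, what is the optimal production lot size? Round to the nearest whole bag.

1,166 bags

d = 79,280/300 = 264.2667 bags/day;  effective holding cost H(1 − d/p) = 44.4·(1 − 264.2667/682) = 27.19554
Q* = √(2DS / H_eff) = √(2·79,280·233 / 27.19554) ≈ 1,165.54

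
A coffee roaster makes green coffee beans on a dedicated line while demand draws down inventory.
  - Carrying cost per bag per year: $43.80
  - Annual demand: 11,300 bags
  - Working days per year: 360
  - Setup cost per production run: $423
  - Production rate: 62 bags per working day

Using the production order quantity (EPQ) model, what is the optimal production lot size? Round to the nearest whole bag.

Daily demand d = 11,300/360 = 31.389; p = 62; 1 − d/p = 0.49373
EPQ = √(2DS / (H(1 − d/p)))
    = √(2 × 11,300 × 423 / (43.8 × 0.49373)) ≈ 664.88

665 bags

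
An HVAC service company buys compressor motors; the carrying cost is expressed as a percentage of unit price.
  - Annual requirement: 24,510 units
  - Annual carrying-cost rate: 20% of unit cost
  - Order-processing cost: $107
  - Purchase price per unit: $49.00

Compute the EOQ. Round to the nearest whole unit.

Carrying cost H = $49 × 20% = $9.8000/unit/yr
Optimal lot size Q* = (2 × 24,510 × $107 / $9.8)^½ ≈ 731.59

732 units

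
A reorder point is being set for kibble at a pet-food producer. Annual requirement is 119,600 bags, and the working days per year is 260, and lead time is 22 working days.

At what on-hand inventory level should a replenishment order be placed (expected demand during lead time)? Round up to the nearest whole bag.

10,120 bags

Daily demand d = 119,600 / 260 = 460.000 bags/day
Demand during lead time = 460.000 × 22 = 10,120.00
Reorder point = 10,120.00 → round up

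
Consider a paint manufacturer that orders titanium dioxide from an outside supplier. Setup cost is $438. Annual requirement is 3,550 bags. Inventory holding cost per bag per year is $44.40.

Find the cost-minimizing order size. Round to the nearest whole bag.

265 bags

Q* = √(2·D·S / H) = √(2·3,550·438 / 44.4) = √70,040.5 ≈ 264.65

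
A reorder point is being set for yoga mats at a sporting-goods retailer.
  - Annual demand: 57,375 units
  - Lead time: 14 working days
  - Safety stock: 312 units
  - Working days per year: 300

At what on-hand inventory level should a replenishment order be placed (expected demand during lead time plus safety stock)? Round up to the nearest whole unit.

2,990 units

Daily demand d = 57,375 / 300 = 191.250 units/day
Demand during lead time = 191.250 × 14 = 2,677.50
Reorder point = 2,677.50 + 312 = 2,989.50 → round up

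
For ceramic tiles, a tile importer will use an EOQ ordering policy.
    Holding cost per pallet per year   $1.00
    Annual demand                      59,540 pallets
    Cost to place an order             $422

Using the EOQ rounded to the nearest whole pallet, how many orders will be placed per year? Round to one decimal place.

8.4 orders per year

Optimal lot size Q* = (2 × 59,540 × $422 / $1)^½ ≈ 7,088.85 → Q = 7,089
N = D/Q = 59,540/7,089 ≈ 8.399 orders/yr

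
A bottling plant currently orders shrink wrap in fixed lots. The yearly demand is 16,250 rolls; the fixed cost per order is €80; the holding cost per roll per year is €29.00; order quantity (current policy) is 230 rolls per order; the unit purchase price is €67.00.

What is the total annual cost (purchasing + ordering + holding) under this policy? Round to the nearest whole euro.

€1,097,737

Ordering: D/Q × S = 16,250/230 × €80 = €5,652.17
Holding:  Q/2 × H = 230/2 × €29 = €3,335.00
Purchase cost = D·C = 16,250 × 67 = €1,088,750.00
Total = €5,652.17 + €3,335.00 + €1,088,750.00 = €1,097,737.17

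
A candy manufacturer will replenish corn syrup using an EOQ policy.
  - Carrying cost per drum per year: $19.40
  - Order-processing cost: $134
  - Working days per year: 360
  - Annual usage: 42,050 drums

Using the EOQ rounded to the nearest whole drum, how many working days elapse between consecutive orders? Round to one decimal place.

6.5 days

EOQ = √(2DS/H) = √(2 × 42,050 × 134 / 19.4)
    = √(580,896.91) ≈ 762.17 → Q = 762 drums
Days between orders = 360 / (D/Q) = 360 / 55.184 ≈ 6.524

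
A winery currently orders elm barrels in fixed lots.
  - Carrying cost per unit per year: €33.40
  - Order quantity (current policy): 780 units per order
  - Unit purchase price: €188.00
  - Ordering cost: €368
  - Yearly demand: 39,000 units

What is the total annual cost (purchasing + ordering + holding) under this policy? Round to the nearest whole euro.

Annual ordering cost = (D/Q)·S = (39,000/780) × 368 = €18,400.00
Annual holding cost  = (Q/2)·H = (780/2) × 33.4 = €13,026.00
Purchase cost = D·C = 39,000 × 188 = €7,332,000.00
Total = €18,400.00 + €13,026.00 + €7,332,000.00 = €7,363,426.00

€7,363,426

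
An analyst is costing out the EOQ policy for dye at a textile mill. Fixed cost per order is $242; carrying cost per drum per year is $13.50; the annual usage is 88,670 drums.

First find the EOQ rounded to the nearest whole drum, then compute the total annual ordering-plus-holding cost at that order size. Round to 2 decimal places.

$24,070.10

Q* = √(2·D·S / H) = √(2·88,670·242 / 13.5) = √3,178,983.7 ≈ 1,782.97 → Q = 1,783 drums
Annual ordering cost = (D/Q)·S = (88,670/1,783) × 242 = $12,034.85
Annual holding cost  = (Q/2)·H = (1,783/2) × 13.5 = $12,035.25
Total = $12,034.85 + $12,035.25 = $24,070.10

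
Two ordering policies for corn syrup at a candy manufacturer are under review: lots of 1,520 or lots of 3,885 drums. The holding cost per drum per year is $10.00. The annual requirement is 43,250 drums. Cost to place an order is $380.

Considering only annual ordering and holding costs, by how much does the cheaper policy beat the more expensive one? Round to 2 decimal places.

For each Q, cost = (D/Q)·S + (Q/2)·H.
TC(1,520) = (43,250/1,520)×380 + (1,520/2)×10 = $18,412.50
TC(3,885) = (43,250/3,885)×380 + (3,885/2)×10 = $23,655.37
Lots of 1,520 are cheaper by $5,242.87.

$5,242.87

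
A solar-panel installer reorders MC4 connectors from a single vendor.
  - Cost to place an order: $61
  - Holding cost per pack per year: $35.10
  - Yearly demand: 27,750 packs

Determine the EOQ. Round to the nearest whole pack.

Q* = √(2·D·S / H) = √(2·27,750·61 / 35.1) = √96,453.0 ≈ 310.57

311 packs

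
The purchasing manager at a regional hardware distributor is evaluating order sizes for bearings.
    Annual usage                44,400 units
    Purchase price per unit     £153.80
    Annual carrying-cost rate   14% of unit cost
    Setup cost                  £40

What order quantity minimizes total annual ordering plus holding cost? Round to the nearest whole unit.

406 units

Carrying cost H = £153.8 × 14% = £21.5320/unit/yr
Q* = √(2·D·S / H) = √(2·44,400·40 / 21.532) = √164,963.8 ≈ 406.16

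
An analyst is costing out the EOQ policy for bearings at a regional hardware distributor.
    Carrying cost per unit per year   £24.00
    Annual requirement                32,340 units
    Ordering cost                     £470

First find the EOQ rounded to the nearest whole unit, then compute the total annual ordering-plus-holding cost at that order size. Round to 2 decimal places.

£27,010.93

Optimal lot size Q* = (2 × 32,340 × £470 / £24)^½ ≈ 1,125.46 → Q = 1,125 units
Orders/yr = 32,340/1,125 = 28.747; ordering cost = 28.747 × £470 = £13,510.93
Average inventory = 1,125/2 = 562.5; holding cost = 562.5 × £24 = £13,500.00
Total = £13,510.93 + £13,500.00 = £27,010.93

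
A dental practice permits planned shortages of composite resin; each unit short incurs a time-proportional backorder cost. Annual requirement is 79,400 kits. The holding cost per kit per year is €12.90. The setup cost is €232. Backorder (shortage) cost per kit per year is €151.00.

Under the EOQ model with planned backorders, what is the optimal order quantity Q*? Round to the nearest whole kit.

Q* = √(2DS/H) · √((H + b)/b)
   = √(2 × 79,400 × 232 / 12.9) · √((12.9 + 151) / 151)
   = 1,689.952 × 1.0418 ≈ 1,760.66

1,761 kits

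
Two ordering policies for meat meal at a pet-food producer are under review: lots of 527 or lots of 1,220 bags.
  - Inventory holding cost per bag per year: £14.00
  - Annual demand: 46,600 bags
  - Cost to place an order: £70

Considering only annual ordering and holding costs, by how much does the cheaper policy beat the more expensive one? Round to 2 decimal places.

£1,335.02

TC(Q) = (D/Q)S + (Q/2)H
TC(527) = (46,600/527)×70 + (527/2)×14 = £9,878.75
TC(1,220) = (46,600/1,220)×70 + (1,220/2)×14 = £11,213.77
|ΔTC| = |£9,878.75 − £11,213.77| = £1,335.02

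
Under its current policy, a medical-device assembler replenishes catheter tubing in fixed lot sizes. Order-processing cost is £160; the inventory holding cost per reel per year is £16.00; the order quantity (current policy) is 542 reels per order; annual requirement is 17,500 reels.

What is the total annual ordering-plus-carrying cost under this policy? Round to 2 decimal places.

Annual ordering cost = (D/Q)·S = (17,500/542) × 160 = £5,166.05
Annual holding cost  = (Q/2)·H = (542/2) × 16 = £4,336.00
Total = £5,166.05 + £4,336.00 = £9,502.05

£9,502.05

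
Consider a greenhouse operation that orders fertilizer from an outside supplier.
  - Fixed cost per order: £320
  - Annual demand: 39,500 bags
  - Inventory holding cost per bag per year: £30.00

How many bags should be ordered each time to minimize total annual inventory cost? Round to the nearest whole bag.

Optimal lot size Q* = (2 × 39,500 × £320 / £30)^½ ≈ 917.97

918 bags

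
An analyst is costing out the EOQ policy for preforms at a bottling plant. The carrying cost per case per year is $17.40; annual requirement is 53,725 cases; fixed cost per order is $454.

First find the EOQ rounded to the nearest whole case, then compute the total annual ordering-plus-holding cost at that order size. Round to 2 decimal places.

$29,134.38

Optimal lot size Q* = (2 × 53,725 × $454 / $17.4)^½ ≈ 1,674.39 → Q = 1,674 cases
Annual ordering cost = (D/Q)·S = (53,725/1,674) × 454 = $14,570.58
Annual holding cost  = (Q/2)·H = (1,674/2) × 17.4 = $14,563.80
Total = $14,570.58 + $14,563.80 = $29,134.38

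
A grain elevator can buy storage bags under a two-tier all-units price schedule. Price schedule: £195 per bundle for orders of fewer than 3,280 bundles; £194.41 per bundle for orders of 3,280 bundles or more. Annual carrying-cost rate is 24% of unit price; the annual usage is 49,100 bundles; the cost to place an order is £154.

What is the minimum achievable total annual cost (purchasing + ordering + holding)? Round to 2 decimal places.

£9,601,103.52

H₁ = 24%×£195 = £46.8000;  H₂ = 24%×£194.41 = £46.6584
EOQ₁ = √(2×49,100×154/46.8000) = 568.45  (< 3,280, feasible at tier 1)
EOQ₂ = √(2×49,100×154/46.6584) = 569.31  (< 3,280 → use Q = 3,280 at tier-2 price)
TC(tier 1 (EOQ₁), Q≈568.5) = £9,601,103.52
TC(tier 2, Q≈3,280.0) = £9,624,356.08
Minimum at tier 1 (EOQ₁): £9,601,103.52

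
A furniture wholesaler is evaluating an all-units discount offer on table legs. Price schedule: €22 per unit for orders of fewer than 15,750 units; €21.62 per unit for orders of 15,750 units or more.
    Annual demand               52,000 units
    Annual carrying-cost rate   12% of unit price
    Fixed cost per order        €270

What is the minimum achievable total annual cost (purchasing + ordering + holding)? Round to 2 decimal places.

H₁ = 12%×€22 = €2.6400;  H₂ = 12%×€21.62 = €2.5944
EOQ₁ = √(2×52,000×270/2.6400) = 3,261.34  (< 15,750, feasible at tier 1)
EOQ₂ = √(2×52,000×270/2.5944) = 3,289.88  (< 15,750 → use Q = 15,750 at tier-2 price)
TC(tier 1 (EOQ₁), Q≈3,261.3) = €1,152,609.95
TC(tier 2, Q≈15,750.0) = €1,145,562.33
Minimum at tier 2: €1,145,562.33

€1,145,562.33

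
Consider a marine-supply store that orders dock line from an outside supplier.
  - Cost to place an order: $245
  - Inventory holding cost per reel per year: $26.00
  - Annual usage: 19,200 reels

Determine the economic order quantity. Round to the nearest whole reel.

602 reels

Optimal lot size Q* = (2 × 19,200 × $245 / $26)^½ ≈ 601.54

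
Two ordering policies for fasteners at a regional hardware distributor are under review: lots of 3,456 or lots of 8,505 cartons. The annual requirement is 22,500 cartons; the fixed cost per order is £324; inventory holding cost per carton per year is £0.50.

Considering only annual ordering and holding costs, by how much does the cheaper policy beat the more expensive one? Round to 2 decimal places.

For each Q, cost = (D/Q)·S + (Q/2)·H.
TC(3,456) = (22,500/3,456)×324 + (3,456/2)×0.5 = £2,973.38
TC(8,505) = (22,500/8,505)×324 + (8,505/2)×0.5 = £2,983.39
Lots of 3,456 are cheaper by £10.02.

£10.02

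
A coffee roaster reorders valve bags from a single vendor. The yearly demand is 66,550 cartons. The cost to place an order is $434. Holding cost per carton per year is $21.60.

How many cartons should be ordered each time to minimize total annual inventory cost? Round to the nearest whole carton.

EOQ = √(2DS/H) = √(2 × 66,550 × 434 / 21.6)
    = √(2,674,324.07) ≈ 1,635.34

1,635 cartons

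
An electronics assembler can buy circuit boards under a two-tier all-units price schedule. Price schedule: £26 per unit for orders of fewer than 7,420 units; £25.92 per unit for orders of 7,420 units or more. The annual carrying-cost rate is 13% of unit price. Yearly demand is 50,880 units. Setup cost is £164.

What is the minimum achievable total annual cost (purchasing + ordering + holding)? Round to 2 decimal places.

H₁ = 13%×£26 = £3.3800;  H₂ = 13%×£25.92 = £3.3696
EOQ₁ = √(2×50,880×164/3.3800) = 2,222.04  (< 7,420, feasible at tier 1)
EOQ₂ = √(2×50,880×164/3.3696) = 2,225.47  (< 7,420 → use Q = 7,420 at tier-2 price)
TC(tier 1 (EOQ₁), Q≈2,222.0) = £1,330,390.50
TC(tier 2, Q≈7,420.0) = £1,332,435.39
Minimum at tier 1 (EOQ₁): £1,330,390.50

£1,330,390.50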